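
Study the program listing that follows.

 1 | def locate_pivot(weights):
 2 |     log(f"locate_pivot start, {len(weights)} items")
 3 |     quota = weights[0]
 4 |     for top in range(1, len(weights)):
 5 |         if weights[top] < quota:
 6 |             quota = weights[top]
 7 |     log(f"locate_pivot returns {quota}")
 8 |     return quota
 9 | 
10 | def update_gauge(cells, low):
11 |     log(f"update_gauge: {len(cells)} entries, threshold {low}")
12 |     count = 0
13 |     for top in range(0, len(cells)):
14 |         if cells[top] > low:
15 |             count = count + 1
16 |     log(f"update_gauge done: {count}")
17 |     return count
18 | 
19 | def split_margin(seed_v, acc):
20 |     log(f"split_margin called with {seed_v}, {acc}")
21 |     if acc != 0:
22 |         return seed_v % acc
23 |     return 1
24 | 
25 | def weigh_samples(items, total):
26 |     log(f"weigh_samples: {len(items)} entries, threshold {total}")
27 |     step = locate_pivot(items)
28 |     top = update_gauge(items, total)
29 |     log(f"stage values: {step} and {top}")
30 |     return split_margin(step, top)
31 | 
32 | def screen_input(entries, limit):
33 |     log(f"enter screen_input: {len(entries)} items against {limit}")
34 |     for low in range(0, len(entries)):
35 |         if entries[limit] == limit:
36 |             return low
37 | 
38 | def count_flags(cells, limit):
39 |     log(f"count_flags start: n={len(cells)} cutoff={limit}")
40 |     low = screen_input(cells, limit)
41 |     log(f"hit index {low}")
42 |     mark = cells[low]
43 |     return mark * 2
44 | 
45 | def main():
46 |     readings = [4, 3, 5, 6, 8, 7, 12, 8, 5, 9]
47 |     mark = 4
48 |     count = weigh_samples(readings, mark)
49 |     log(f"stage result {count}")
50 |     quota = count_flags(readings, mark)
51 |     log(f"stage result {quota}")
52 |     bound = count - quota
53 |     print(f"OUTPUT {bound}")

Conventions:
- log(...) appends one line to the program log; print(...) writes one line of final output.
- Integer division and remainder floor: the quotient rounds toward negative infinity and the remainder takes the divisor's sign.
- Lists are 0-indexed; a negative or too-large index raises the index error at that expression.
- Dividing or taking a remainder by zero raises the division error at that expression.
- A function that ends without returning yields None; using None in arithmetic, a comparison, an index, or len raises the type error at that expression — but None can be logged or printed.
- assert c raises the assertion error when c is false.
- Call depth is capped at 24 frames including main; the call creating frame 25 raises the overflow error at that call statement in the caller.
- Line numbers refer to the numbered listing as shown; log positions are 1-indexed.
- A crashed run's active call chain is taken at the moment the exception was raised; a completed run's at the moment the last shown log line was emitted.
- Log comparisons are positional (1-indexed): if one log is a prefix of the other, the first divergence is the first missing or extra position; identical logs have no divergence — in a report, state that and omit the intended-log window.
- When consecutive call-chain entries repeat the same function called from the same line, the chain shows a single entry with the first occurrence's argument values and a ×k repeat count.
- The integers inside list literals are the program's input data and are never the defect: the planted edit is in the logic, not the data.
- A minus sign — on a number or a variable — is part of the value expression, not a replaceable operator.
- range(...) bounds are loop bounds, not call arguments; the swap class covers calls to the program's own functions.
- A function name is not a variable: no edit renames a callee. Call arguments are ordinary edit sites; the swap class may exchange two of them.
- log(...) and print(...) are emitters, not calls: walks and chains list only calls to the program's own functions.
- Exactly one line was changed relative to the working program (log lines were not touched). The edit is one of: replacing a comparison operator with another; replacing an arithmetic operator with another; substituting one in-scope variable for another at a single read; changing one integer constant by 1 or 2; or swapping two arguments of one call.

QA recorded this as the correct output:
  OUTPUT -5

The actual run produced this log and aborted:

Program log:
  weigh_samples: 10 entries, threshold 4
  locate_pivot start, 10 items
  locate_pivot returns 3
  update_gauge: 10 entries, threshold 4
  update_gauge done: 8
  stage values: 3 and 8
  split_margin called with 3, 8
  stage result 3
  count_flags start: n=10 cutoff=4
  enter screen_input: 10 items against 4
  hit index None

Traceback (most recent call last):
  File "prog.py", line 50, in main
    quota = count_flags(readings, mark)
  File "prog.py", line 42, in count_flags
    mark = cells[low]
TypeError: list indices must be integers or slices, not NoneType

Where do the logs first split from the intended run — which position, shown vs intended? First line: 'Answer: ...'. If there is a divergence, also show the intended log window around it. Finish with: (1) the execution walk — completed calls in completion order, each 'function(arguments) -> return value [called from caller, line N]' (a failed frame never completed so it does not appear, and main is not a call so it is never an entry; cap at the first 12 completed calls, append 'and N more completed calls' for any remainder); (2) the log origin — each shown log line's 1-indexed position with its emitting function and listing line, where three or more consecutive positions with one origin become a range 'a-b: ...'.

Answer: position 11 — the shown line 'hit index None' should read 'hit index 0'.
Intended log window:
  9: count_flags start: n=10 cutoff=4
  10: enter screen_input: 10 items against 4
  11: hit index 0
  12: stage result 8
Execution walk:
  locate_pivot([4, 3, 5, 6, 8, 7, 12, 8, 5, 9]) -> 3  [called from weigh_samples, line 27]
  update_gauge([4, 3, 5, 6, 8, 7, 12, 8, 5, 9], 4) -> 8  [called from weigh_samples, line 28]
  split_margin(3, 8) -> 3  [called from weigh_samples, line 30]
  weigh_samples([4, 3, 5, 6, 8, 7, 12, 8, 5, 9], 4) -> 3  [called from main, line 48]
  screen_input([4, 3, 5, 6, 8, 7, 12, 8, 5, 9], 4) -> None  [called from count_flags, line 40]
Log line origins:
  1 — weigh_samples, line 26
  2 — locate_pivot, line 2
  3 — locate_pivot, line 7
  4 — update_gauge, line 11
  5 — update_gauge, line 16
  6 — weigh_samples, line 29
  7 — split_margin, line 20
  8 — main, line 49
  9 — count_flags, line 39
  10 — screen_input, line 33
  11 — count_flags, line 41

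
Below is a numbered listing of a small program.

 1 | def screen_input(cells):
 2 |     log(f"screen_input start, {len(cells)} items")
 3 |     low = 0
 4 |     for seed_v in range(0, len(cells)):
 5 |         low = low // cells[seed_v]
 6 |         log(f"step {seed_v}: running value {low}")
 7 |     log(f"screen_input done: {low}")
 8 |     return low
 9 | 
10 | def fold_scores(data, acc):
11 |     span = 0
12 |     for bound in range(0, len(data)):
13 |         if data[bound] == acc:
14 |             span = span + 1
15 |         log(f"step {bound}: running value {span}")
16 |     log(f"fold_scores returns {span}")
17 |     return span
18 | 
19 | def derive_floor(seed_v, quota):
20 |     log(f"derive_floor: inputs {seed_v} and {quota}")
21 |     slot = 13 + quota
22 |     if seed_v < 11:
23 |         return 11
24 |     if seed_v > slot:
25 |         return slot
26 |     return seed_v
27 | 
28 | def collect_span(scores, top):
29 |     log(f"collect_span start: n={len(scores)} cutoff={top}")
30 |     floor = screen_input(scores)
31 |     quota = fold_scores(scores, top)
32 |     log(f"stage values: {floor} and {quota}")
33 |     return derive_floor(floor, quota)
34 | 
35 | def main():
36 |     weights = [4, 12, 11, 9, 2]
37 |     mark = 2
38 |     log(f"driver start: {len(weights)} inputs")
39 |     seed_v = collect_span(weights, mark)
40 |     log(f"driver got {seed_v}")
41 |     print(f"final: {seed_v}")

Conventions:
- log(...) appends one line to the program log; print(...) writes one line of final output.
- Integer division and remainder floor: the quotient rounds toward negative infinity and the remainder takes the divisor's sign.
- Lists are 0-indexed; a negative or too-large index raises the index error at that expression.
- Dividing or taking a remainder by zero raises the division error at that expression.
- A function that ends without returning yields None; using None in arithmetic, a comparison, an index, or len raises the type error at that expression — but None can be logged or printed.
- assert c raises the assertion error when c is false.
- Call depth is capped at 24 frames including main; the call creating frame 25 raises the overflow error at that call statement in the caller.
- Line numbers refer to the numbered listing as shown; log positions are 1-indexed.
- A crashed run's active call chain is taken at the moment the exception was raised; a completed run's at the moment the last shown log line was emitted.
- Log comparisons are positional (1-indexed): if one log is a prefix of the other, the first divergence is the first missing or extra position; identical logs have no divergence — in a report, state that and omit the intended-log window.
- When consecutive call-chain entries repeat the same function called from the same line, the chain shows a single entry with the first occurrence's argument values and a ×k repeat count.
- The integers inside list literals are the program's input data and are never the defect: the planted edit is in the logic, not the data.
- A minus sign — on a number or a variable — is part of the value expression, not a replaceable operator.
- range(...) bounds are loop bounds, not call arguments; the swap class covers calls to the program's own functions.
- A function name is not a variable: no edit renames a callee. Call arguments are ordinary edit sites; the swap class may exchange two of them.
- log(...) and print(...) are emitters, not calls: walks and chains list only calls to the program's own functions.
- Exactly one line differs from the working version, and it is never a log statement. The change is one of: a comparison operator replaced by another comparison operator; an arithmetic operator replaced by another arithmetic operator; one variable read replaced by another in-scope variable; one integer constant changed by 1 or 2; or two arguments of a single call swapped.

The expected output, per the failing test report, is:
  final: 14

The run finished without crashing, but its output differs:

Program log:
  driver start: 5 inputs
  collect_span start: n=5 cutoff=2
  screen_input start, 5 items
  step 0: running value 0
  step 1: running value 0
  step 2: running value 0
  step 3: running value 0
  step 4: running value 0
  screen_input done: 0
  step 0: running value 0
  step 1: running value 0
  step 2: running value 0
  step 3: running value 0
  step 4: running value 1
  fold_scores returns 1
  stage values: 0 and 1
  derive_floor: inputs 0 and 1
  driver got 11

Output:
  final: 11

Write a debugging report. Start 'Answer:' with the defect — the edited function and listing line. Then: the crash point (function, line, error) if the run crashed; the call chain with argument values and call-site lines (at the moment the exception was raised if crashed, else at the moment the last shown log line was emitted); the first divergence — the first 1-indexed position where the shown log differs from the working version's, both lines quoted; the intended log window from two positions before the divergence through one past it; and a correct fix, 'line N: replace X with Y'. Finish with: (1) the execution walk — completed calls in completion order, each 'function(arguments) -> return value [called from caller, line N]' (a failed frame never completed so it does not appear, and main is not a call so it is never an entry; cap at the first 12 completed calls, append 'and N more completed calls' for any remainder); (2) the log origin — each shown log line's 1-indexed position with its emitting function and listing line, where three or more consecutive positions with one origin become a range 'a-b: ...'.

Answer: the defect is in screen_input at line 5.
The tell: At log position 4 the runs split — shown 'step 0: running value 0', but the working version logs 'step 0: running value 4'.
Call chain: main.
First divergence: position 4 — the shown line 'step 0: running value 0' should read 'step 0: running value 4'.
Intended log window:
  2: collect_span start: n=5 cutoff=2
  3: screen_input start, 5 items
  4: step 0: running value 4
  5: step 1: running value 16
Execution walk:
  screen_input([4, 12, 11, 9, 2]) -> 0  [called from collect_span, line 30]
  fold_scores([4, 12, 11, 9, 2], 2) -> 1  [called from collect_span, line 31]
  derive_floor(0, 1) -> 11  [called from collect_span, line 33]
  collect_span([4, 12, 11, 9, 2], 2) -> 11  [called from main, line 39]
Log origins:
  1: from main, line 38
  2: from collect_span, line 29
  3: from screen_input, line 2
  4-8: from screen_input, line 6
  9: from screen_input, line 7
  10-14: from fold_scores, line 15
  15: from fold_scores, line 16
  16: from collect_span, line 32
  17: from derive_floor, line 20
  18: from main, line 40
A correct fix: line 5: replace `//` with `+`.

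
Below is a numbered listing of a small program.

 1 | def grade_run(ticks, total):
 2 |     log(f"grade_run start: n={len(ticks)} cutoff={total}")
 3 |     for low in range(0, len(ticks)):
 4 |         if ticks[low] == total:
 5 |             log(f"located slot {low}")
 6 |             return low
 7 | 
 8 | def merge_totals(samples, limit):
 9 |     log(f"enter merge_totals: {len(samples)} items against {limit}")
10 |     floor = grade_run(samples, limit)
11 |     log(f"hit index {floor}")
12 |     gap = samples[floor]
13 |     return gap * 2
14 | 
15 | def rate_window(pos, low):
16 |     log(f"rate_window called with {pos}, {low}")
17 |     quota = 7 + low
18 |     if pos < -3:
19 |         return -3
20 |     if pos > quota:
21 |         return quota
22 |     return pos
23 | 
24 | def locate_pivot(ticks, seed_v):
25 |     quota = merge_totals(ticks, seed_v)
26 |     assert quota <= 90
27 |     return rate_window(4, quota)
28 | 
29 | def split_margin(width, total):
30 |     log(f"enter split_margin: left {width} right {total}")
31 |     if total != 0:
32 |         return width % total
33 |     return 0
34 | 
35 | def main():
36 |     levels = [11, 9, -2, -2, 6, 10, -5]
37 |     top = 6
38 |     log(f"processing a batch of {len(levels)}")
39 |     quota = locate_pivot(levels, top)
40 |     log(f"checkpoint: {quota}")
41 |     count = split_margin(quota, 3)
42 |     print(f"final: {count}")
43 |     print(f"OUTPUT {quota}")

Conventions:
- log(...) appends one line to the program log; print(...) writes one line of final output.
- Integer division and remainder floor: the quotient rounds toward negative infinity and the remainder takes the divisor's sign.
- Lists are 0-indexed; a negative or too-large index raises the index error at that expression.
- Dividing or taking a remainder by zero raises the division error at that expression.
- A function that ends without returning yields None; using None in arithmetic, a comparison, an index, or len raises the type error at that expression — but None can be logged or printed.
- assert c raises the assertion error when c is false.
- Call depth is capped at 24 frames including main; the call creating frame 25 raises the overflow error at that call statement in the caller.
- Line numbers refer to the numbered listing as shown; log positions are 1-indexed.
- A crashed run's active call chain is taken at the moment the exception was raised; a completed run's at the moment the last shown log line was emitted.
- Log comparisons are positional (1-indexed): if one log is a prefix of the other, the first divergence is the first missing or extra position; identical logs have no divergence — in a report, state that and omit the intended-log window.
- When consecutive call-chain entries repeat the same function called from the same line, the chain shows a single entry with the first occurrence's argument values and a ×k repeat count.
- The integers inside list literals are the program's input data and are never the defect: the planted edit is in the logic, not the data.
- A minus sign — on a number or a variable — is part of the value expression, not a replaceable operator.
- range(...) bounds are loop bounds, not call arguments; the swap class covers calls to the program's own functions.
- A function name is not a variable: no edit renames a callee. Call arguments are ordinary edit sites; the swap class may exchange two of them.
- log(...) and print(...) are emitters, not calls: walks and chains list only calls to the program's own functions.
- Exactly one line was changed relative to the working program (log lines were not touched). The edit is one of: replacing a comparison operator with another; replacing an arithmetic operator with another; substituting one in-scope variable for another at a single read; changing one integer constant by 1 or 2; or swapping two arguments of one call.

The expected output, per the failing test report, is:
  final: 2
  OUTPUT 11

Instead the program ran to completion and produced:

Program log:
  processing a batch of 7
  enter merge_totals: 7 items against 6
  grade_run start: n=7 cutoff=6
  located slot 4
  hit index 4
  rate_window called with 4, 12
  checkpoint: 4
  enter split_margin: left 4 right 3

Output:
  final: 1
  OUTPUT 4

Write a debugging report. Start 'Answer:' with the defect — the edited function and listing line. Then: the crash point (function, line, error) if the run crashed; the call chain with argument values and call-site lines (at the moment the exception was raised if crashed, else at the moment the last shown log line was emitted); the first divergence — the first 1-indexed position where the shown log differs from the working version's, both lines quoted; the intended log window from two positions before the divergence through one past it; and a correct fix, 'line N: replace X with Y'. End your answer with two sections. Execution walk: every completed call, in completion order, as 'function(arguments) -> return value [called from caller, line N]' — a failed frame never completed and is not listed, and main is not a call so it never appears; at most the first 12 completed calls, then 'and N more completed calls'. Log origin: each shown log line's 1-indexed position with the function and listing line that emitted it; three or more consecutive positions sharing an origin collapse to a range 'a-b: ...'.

Answer: the defect is in locate_pivot at line 27.
Core observation: The earliest visible damage is log position 6 — 'rate_window called with 4, 12' rather than the intended 'rate_window called with 12, 4'.
Call chain: main -> split_margin(4, 3) (called at line 41).
First divergence: position 6; shown 'rate_window called with 4, 12' vs intended 'rate_window called with 12, 4'.
Intended log window:
  4: located slot 4
  5: hit index 4
  6: rate_window called with 12, 4
  7: checkpoint: 11
Execution walk:
  grade_run([11, 9, -2, -2, 6, 10, -5], 6) -> 4  [called from merge_totals, line 10]
  merge_totals([11, 9, -2, -2, 6, 10, -5], 6) -> 12  [called from locate_pivot, line 25]
  rate_window(4, 12) -> 4  [called from locate_pivot, line 27]
  locate_pivot([11, 9, -2, -2, 6, 10, -5], 6) -> 4  [called from main, line 39]
  split_margin(4, 3) -> 1  [called from main, line 41]
Log origins:
  1: emitted by main (line 38)
  2: emitted by merge_totals (line 9)
  3: emitted by grade_run (line 2)
  4: emitted by grade_run (line 5)
  5: emitted by merge_totals (line 11)
  6: emitted by rate_window (line 16)
  7: emitted by main (line 40)
  8: emitted by split_margin (line 30)
A correct fix: line 27: replace `rate_window(4, quota)` with `rate_window(quota, 4)`.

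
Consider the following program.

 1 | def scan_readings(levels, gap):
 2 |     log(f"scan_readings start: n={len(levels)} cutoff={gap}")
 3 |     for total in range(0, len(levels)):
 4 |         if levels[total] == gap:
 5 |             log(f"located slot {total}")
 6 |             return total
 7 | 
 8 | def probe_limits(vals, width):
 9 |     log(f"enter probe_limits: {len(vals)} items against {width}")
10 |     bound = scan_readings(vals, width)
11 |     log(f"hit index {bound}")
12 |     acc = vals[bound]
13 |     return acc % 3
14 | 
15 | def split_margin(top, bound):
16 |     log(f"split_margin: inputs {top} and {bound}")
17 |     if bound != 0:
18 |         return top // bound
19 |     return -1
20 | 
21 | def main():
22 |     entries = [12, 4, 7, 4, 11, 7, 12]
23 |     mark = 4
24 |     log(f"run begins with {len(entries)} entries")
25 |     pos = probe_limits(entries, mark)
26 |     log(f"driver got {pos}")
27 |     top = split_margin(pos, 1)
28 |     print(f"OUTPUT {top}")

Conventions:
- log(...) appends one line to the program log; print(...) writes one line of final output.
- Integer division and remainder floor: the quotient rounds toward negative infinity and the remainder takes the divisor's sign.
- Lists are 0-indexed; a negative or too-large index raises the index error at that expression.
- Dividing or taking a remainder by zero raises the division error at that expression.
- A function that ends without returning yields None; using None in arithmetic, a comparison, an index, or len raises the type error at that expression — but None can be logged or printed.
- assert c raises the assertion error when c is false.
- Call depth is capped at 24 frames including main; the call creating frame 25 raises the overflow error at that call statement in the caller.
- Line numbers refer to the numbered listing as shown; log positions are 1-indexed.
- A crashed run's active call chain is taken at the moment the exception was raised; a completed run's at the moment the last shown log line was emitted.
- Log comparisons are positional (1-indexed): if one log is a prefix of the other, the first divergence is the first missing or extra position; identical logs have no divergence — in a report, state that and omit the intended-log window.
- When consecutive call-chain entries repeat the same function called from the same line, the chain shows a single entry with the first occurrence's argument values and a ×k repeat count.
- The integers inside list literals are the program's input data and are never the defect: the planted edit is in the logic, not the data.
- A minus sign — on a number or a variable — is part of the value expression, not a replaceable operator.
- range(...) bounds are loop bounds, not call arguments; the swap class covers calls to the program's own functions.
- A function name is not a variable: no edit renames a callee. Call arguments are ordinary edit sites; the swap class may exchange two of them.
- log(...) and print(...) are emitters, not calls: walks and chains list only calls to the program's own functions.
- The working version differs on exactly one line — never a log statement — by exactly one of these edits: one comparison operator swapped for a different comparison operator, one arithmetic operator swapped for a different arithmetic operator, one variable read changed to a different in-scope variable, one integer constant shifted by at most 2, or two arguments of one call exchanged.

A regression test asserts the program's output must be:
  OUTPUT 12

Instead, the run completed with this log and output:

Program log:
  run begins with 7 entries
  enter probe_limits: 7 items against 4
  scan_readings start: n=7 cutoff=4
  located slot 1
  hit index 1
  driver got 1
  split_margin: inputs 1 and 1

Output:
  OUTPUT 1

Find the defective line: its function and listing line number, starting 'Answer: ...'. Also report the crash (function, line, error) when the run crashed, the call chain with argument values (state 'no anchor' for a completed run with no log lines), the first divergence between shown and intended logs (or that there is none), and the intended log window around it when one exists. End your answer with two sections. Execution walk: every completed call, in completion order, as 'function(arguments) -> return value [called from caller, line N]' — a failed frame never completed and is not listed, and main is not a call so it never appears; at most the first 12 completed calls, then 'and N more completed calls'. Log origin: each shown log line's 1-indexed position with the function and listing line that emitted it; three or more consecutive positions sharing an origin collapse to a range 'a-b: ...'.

Answer: the defect is in probe_limits at line 13.
The tell: The log first diverges at position 6: the faulty run prints 'driver got 1' where the working version prints 'driver got 12'.
Call chain: main -> split_margin(1, 1) (called at line 27).
First divergence: at position 6 the run shows 'driver got 1' where the working version logs 'driver got 12'.
Intended log window:
  4: located slot 1
  5: hit index 1
  6: driver got 12
  7: split_margin: inputs 12 and 1
Execution walk:
  scan_readings([12, 4, 7, 4, 11, 7, 12], 4) -> 1  [called from probe_limits, line 10]
  probe_limits([12, 4, 7, 4, 11, 7, 12], 4) -> 1  [called from main, line 25]
  split_margin(1, 1) -> 1  [called from main, line 27]
Log origins:
  1: from main, line 24
  2: from probe_limits, line 9
  3: from scan_readings, line 2
  4: from scan_readings, line 5
  5: from probe_limits, line 11
  6: from main, line 26
  7: from split_margin, line 16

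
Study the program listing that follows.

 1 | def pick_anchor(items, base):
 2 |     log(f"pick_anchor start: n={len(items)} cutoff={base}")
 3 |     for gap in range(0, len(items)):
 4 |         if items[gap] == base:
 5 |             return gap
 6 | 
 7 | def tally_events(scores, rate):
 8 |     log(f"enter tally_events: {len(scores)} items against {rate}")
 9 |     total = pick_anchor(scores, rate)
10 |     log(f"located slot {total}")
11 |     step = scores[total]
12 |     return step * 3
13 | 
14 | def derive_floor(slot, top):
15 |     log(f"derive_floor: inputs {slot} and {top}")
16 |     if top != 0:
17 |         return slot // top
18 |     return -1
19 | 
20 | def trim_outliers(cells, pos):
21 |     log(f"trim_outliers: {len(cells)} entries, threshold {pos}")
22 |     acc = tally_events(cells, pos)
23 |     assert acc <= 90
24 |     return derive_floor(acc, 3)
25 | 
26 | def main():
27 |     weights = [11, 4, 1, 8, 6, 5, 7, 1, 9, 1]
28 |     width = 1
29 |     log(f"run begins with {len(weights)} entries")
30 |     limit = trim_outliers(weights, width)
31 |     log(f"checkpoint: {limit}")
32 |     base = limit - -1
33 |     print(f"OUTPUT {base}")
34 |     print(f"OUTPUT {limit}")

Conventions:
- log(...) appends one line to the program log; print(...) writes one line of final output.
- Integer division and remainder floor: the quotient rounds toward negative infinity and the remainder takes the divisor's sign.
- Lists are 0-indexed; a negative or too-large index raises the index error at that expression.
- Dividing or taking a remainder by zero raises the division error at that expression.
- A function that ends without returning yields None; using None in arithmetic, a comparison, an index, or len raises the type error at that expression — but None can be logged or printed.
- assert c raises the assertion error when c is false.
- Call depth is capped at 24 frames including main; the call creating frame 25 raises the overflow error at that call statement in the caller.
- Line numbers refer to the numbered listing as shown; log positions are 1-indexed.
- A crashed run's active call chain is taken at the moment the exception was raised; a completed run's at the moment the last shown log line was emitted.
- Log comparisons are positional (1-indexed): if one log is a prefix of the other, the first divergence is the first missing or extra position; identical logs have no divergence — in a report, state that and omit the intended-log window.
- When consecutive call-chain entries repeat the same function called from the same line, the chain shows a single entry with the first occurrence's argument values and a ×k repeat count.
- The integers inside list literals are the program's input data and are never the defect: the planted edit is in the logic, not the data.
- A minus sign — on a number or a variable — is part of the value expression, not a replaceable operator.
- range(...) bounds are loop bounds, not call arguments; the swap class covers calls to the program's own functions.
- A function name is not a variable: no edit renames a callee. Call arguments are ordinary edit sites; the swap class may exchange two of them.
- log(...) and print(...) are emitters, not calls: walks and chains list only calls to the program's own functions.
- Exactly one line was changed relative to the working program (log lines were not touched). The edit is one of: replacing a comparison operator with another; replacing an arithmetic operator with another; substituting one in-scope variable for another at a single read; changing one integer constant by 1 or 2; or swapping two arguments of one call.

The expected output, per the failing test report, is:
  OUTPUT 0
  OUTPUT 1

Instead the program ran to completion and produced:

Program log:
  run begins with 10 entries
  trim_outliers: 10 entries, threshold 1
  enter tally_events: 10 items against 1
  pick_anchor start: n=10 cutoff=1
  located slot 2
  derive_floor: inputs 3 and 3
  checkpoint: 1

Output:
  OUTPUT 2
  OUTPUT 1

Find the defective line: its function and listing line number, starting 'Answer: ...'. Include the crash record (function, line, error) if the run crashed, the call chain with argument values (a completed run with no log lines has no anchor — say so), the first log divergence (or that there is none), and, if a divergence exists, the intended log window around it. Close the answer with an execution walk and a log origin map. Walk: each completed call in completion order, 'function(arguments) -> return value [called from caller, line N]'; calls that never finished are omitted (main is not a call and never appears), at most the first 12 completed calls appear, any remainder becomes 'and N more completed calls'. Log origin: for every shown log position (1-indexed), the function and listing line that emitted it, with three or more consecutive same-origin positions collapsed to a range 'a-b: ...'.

Answer: the defect is in main at line 32.
Key observation: Nothing in the log betrays the bug — only the output does.
Call chain: main.
First divergence: none — the logs agree in full.
Execution walk:
  pick_anchor([11, 4, 1, 8, 6, 5, 7, 1, 9, 1], 1) -> 2  [called from tally_events, line 9]
  tally_events([11, 4, 1, 8, 6, 5, 7, 1, 9, 1], 1) -> 3  [called from trim_outliers, line 22]
  derive_floor(3, 3) -> 1  [called from trim_outliers, line 24]
  trim_outliers([11, 4, 1, 8, 6, 5, 7, 1, 9, 1], 1) -> 1  [called from main, line 30]
Origin of each log line:
  1: emitted by main (line 29)
  2: emitted by trim_outliers (line 21)
  3: emitted by tally_events (line 8)
  4: emitted by pick_anchor (line 2)
  5: emitted by tally_events (line 10)
  6: emitted by derive_floor (line 15)
  7: emitted by main (line 31)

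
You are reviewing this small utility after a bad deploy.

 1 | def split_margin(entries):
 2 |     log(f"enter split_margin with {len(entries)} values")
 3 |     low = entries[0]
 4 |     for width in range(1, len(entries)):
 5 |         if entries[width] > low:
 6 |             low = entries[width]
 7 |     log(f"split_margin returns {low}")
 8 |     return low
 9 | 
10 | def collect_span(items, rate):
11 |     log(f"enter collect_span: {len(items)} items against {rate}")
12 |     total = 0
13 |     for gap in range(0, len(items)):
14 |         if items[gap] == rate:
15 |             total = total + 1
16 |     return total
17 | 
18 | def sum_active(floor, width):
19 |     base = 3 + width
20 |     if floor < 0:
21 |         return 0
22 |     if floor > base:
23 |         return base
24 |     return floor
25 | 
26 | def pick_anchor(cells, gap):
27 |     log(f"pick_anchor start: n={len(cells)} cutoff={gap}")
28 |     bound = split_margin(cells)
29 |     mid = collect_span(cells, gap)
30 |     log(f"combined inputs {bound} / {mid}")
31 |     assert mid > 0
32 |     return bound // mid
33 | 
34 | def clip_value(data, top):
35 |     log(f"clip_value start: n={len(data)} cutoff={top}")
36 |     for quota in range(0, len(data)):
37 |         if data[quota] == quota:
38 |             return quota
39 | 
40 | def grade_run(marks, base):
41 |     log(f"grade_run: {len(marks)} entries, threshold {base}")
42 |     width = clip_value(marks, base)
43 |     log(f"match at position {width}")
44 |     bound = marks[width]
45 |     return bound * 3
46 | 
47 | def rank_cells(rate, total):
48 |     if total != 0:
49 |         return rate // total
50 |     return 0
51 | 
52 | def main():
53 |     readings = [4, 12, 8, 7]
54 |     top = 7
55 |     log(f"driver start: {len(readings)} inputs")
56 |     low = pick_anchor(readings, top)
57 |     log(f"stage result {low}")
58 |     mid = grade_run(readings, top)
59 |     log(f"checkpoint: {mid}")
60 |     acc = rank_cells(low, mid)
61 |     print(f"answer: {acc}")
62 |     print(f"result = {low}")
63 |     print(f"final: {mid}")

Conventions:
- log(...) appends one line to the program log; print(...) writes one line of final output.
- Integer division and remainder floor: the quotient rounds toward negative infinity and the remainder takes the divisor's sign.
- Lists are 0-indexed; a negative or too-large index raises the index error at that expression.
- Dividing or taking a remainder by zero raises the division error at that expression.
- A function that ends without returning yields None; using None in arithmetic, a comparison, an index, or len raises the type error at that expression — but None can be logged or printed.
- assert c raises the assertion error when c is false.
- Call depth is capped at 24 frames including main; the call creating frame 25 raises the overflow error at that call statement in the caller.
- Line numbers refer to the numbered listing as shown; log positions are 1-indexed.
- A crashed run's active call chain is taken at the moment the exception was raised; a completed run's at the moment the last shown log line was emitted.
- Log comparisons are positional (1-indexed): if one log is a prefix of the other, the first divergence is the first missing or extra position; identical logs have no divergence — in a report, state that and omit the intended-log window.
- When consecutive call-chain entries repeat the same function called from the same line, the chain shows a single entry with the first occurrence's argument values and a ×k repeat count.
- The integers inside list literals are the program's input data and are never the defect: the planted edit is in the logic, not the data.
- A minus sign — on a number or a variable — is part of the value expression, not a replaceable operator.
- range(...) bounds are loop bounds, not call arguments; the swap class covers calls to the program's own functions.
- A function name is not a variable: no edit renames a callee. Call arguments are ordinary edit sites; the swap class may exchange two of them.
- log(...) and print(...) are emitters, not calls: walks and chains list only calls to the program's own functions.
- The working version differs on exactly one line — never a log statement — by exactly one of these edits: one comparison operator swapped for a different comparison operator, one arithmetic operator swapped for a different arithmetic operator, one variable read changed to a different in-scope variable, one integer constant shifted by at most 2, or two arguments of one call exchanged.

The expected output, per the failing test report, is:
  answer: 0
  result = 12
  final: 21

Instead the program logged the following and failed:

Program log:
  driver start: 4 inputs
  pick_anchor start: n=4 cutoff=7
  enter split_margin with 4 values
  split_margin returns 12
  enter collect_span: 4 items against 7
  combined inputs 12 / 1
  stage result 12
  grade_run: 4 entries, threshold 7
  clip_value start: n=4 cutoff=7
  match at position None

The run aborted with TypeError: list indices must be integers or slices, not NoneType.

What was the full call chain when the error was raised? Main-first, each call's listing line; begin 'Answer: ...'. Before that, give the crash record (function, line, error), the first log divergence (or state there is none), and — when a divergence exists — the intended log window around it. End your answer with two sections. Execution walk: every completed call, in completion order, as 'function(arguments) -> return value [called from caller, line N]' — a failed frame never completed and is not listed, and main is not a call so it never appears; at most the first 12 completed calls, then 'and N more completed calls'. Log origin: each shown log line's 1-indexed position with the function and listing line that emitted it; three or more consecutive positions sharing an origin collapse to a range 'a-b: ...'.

Answer: main -> grade_run (called at line 58).
Key fact: The log first diverges at position 10: the faulty run prints 'match at position None' where the working version prints 'match at position 3'.
Crash: grade_run, line 44, TypeError.
First divergence: position 10; shown 'match at position None' vs intended 'match at position 3'.
Intended log window:
  8: grade_run: 4 entries, threshold 7
  9: clip_value start: n=4 cutoff=7
  10: match at position 3
  11: checkpoint: 21
Execution walk:
  split_margin([4, 12, 8, 7]) -> 12  [called from pick_anchor, line 28]
  collect_span([4, 12, 8, 7], 7) -> 1  [called from pick_anchor, line 29]
  pick_anchor([4, 12, 8, 7], 7) -> 12  [called from main, line 56]
  clip_value([4, 12, 8, 7], 7) -> None  [called from grade_run, line 42]
Log line origins:
  1: emitted by main (line 55)
  2: emitted by pick_anchor (line 27)
  3: emitted by split_margin (line 2)
  4: emitted by split_margin (line 7)
  5: emitted by collect_span (line 11)
  6: emitted by pick_anchor (line 30)
  7: emitted by main (line 57)
  8: emitted by grade_run (line 41)
  9: emitted by clip_value (line 35)
  10: emitted by grade_run (line 43)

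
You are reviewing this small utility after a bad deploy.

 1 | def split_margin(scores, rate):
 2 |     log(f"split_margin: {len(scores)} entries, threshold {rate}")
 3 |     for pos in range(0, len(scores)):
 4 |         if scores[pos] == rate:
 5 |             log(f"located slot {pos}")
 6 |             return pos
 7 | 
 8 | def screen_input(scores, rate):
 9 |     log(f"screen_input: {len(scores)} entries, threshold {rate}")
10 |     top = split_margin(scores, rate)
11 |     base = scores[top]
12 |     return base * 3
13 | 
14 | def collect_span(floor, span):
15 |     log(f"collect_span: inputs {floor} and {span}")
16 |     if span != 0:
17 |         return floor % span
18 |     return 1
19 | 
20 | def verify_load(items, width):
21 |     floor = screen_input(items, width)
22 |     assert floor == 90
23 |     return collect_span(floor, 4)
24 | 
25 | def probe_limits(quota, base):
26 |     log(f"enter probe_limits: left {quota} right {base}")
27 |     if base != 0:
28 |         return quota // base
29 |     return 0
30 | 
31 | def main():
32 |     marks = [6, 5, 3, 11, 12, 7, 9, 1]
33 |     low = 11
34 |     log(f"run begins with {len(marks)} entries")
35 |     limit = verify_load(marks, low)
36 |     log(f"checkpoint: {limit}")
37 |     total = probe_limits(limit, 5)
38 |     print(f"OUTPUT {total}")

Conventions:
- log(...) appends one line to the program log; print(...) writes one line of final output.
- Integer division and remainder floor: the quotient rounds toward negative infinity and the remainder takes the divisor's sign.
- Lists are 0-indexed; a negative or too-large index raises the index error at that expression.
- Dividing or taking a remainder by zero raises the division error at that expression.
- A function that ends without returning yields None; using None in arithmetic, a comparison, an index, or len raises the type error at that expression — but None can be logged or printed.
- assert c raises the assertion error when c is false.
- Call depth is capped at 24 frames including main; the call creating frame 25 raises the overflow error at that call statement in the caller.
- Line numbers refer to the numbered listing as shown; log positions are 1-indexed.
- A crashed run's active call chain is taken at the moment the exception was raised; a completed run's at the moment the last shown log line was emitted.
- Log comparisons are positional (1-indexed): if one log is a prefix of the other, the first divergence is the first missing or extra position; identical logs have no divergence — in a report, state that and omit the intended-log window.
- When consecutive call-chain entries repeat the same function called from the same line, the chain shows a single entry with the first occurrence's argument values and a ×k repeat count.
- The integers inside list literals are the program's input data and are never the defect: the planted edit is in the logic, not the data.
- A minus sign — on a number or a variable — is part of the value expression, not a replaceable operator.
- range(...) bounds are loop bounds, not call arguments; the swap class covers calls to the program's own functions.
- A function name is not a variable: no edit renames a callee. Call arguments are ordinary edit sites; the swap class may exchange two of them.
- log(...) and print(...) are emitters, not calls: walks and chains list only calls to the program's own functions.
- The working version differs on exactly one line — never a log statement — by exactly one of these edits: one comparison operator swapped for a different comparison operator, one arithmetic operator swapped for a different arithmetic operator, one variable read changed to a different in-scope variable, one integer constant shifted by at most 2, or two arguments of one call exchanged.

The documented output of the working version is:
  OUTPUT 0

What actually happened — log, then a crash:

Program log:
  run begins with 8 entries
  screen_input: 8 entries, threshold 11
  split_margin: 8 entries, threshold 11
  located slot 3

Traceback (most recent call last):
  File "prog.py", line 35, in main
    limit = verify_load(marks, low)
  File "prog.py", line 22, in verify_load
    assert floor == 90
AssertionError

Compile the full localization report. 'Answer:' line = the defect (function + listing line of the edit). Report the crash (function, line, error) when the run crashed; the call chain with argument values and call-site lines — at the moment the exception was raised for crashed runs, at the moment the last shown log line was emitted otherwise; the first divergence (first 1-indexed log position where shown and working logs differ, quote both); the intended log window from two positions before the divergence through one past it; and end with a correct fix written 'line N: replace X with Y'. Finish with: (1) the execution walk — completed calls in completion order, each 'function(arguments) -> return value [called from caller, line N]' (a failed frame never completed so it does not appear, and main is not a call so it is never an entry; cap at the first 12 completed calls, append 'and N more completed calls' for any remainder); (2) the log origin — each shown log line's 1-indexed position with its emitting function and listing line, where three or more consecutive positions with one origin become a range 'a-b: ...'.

Answer: the defect is in verify_load at line 22.
Key observation: The shown log is a 4-line prefix of the intended one, whose next entry is 'collect_span: inputs 33 and 4'.
Crash: verify_load, line 22, AssertionError.
Call chain: main -> verify_load([6, 5, 3, 11, 12, 7, 9, 1], 11) (called at line 35).
First divergence: position 5 — after 4 matching lines the faulty run goes silent; intended next line 'collect_span: inputs 33 and 4'.
Intended log window:
  3: split_margin: 8 entries, threshold 11
  4: located slot 3
  5: collect_span: inputs 33 and 4
  6: checkpoint: 1
Execution walk:
  split_margin([6, 5, 3, 11, 12, 7, 9, 1], 11) -> 3  [called from screen_input, line 10]
  screen_input([6, 5, 3, 11, 12, 7, 9, 1], 11) -> 33  [called from verify_load, line 21]
Log line origins:
  1 — main, line 34
  2 — screen_input, line 9
  3 — split_margin, line 2
  4 — split_margin, line 5
A correct fix: line 22: replace `==` with `<=`.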